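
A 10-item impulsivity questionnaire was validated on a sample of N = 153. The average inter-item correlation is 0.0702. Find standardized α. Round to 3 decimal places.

Standardized α = k·r̄ / (1 + (k−1)·r̄) = 10 × 0.0702 / (1 + 9 × 0.0702)
  = 0.7020 / 1.6318 = 0.430

α = 0.430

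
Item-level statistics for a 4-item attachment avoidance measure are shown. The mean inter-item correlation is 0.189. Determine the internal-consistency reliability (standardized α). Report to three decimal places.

Standardized α = k·r̄ / (1 + (k−1)·r̄) = 4 × 0.189 / (1 + 3 × 0.189)
  = 0.7560 / 1.5670 = 0.482

α = 0.482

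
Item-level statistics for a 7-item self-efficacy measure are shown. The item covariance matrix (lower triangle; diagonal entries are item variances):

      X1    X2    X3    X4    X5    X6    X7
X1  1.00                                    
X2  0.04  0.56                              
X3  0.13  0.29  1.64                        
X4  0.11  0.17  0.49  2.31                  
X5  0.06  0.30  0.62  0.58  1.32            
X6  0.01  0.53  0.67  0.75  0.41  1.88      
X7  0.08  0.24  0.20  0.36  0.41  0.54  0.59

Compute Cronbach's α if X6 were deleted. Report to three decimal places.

Remaining items: X1, X2, X3, X4, X5, X7 (k = 6).
Σσᵢ² = 1.00 + 0.56 + 1.64 + 2.31 + 1.32 + 0.59 = 7.42
σ²_total = 7.42 + 2 × 4.08 = 15.58
α (item deleted) = (6/5)·(1 − 7.42/15.58) = 0.628

α = 0.628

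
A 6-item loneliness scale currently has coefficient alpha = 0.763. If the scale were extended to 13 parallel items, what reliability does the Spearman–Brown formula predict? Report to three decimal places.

predicted reliability = 0.875

Length factor m = 13/6 = 2.1667
α' = m·α / (1 + (m−1)·α)
   = 13/6 × 0.763 / (1 + (13/6 − 1) × 0.763)
   = 1.6532 / 1.8902 = 0.875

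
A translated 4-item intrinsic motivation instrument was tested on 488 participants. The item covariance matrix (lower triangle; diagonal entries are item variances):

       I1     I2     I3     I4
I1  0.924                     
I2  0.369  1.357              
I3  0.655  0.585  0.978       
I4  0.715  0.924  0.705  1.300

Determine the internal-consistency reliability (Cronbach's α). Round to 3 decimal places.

Cronbach's α = 0.846

Σσᵢ² = 0.924 + 1.357 + 0.978 + 1.300 = 4.559
Sum of the distinct covariances = 3.953
total variance = 4.559 + 2 × 3.953 = 12.465
α = (k/(k−1))·(1 − Σσᵢ²/total variance) = (4/3)·(1 − 4.559/12.465) = 0.846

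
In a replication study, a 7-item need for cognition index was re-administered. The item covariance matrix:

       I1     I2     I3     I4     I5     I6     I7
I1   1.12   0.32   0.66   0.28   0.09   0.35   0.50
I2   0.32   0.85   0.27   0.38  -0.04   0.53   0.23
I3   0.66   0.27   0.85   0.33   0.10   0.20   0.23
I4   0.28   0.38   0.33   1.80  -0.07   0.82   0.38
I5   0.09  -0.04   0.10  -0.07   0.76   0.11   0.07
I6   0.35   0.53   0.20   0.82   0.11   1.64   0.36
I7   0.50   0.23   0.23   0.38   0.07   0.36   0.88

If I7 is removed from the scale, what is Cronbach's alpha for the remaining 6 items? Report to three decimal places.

Remaining items: I1, I2, I3, I4, I5, I6 (k = 6).
Σσᵢ² = 1.12 + 0.85 + 0.85 + 1.80 + 0.76 + 1.64 = 7.02
σ²_T = 7.02 + 2 × 4.33 = 15.68
α (item deleted) = (6/5)·(1 − 7.02/15.68) = 0.663

Cronbach's alpha = 0.663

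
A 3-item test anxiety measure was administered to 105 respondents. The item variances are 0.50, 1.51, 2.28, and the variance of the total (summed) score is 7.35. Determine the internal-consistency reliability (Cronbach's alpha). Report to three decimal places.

Cronbach's alpha = 0.624

ΣVar(i) = 0.50 + 1.51 + 2.28 = 4.29
α = (k/(k−1))·(1 − ΣVar(i)/σ²_total) = (3/2)·(1 − 4.29/7.35) = 0.624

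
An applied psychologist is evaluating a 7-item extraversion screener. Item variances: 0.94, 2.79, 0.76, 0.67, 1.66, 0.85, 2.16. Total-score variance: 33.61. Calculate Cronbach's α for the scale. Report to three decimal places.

α = 0.825

sum of item variances = 0.94 + 2.79 + 0.76 + 0.67 + 1.66 + 0.85 + 2.16 = 9.83
α = (k/(k−1))·(1 − sum of item variances/total variance) = (7/6)·(1 − 9.83/33.61) = 0.825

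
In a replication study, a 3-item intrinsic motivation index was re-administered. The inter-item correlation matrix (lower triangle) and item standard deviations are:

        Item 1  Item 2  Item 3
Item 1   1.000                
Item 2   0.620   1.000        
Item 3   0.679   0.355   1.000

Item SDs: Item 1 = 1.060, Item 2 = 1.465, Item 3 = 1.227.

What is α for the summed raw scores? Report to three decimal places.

α = 0.765

Σσ²ᵢ = 1.060² + 1.465² + 1.227² = 4.7754
Covariances σ_ij = r_ij · s_i · s_j:
  σ(Item 1,Item 2) = 0.620 × 1.060 × 1.465 = 0.9628
  σ(Item 1,Item 3) = 0.679 × 1.060 × 1.227 = 0.8831
  σ(Item 2,Item 3) = 0.355 × 1.465 × 1.227 = 0.6381
σ²_T = Σσ²ᵢ + 2·Σσ_ij = 4.7754 + 2 × 2.4840 = 9.7434
α = (3/2)·(1 − 4.7754/9.7434) = 0.765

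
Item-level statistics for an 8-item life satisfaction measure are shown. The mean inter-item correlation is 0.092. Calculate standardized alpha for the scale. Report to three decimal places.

α = 0.448

Standardized α = k·r̄ / (1 + (k−1)·r̄) = 8 × 0.092 / (1 + 7 × 0.092)
  = 0.7360 / 1.6440 = 0.448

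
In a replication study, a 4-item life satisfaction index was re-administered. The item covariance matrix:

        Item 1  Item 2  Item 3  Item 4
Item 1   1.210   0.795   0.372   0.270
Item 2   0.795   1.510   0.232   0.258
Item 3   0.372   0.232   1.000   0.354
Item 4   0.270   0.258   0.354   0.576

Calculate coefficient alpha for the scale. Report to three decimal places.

coefficient alpha = 0.687

sum of item variances = 1.210 + 1.510 + 1.000 + 0.576 = 4.296
Sum of the distinct covariances = 2.281
Var(T) = 4.296 + 2 × 2.281 = 8.858
α = (k/(k−1))·(1 − sum of item variances/Var(T)) = (4/3)·(1 − 4.296/8.858) = 0.687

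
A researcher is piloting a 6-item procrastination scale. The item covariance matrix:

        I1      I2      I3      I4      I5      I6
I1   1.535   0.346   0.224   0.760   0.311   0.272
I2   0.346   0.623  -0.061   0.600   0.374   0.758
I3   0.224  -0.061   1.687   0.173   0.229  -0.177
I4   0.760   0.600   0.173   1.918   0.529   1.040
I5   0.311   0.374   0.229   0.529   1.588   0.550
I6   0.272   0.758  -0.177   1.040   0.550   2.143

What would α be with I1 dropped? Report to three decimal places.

Remaining items: I2, I3, I4, I5, I6 (k = 5).
ΣVar(i) = 0.623 + 1.687 + 1.918 + 1.588 + 2.143 = 7.959
total variance = 7.959 + 2 × 4.015 = 15.989
α (item deleted) = (5/4)·(1 − 7.959/15.989) = 0.628

α = 0.628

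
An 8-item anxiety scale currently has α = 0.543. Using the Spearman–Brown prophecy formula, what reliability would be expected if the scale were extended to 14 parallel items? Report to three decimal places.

predicted reliability = 0.675

Length factor m = 14/8 = 1.7500
α' = m·α / (1 + (m−1)·α)
   = 14/8 × 0.543 / (1 + (14/8 − 1) × 0.543)
   = 0.9503 / 1.4072 = 0.675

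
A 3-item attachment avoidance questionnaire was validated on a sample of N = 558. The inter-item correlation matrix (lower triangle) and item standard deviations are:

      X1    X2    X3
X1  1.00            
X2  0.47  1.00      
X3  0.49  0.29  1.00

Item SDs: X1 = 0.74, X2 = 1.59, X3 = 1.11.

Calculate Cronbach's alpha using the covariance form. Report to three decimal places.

Σσ²ᵢ = 0.74² + 1.59² + 1.11² = 4.3078
Covariances σ_ij = r_ij · s_i · s_j:
  σ(X1,X2) = 0.47 × 0.74 × 1.59 = 0.5530
  σ(X1,X3) = 0.49 × 0.74 × 1.11 = 0.4025
  σ(X2,X3) = 0.29 × 1.59 × 1.11 = 0.5118
σ²_T = Σσ²ᵢ + 2·Σσ_ij = 4.3078 + 2 × 1.4673 = 7.2424
α = (3/2)·(1 − 4.3078/7.2424) = 0.608

Cronbach's alpha = 0.608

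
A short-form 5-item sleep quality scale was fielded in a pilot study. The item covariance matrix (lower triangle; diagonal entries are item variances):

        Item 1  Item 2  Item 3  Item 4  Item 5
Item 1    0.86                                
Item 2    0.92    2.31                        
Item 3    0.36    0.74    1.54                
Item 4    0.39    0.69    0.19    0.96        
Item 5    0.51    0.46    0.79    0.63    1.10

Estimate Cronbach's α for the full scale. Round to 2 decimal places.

sum of item variances = 0.86 + 2.31 + 1.54 + 0.96 + 1.10 = 6.77
Sum of off-diagonal covariances = 5.68
total variance = 6.77 + 2 × 5.68 = 18.13
α = (k/(k−1))·(1 − sum of item variances/total variance) = (5/4)·(1 − 6.77/18.13) = 0.78

Cronbach's α = 0.78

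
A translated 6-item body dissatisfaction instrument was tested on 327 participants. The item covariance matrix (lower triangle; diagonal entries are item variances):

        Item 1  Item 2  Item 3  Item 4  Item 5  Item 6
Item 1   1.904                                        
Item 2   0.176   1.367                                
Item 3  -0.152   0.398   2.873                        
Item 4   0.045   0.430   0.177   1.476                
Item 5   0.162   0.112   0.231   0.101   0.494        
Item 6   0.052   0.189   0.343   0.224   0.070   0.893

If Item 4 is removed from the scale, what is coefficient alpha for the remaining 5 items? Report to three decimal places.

Remaining items: Item 1, Item 2, Item 3, Item 5, Item 6 (k = 5).
Σσᵢ² = 1.904 + 1.367 + 2.873 + 0.494 + 0.893 = 7.531
σ²_total = 7.531 + 2 × 1.581 = 10.693
α (item deleted) = (5/4)·(1 − 7.531/10.693) = 0.370

α = 0.370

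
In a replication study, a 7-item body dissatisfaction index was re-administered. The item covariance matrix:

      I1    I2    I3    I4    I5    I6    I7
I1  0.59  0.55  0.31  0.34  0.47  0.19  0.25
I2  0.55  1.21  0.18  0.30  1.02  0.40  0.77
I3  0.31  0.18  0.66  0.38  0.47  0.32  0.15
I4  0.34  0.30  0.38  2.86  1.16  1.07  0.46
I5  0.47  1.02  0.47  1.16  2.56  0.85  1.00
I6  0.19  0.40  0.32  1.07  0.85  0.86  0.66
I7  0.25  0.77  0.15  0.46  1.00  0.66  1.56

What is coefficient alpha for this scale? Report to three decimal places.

α = 0.801

ΣVar(i) = 0.59 + 1.21 + 0.66 + 2.86 + 2.56 + 0.86 + 1.56 = 10.30
Σ_{i<j} σ_ij = 11.30
total variance = 10.30 + 2 × 11.30 = 32.90
α = (k/(k−1))·(1 − ΣVar(i)/total variance) = (7/6)·(1 − 10.30/32.90) = 0.801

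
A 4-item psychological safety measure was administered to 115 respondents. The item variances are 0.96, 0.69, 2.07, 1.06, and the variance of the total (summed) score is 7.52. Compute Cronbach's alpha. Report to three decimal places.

ΣVar(i) = 0.96 + 0.69 + 2.07 + 1.06 = 4.78
α = (k/(k−1))·(1 − ΣVar(i)/σ²_total) = (4/3)·(1 − 4.78/7.52) = 0.486

α = 0.486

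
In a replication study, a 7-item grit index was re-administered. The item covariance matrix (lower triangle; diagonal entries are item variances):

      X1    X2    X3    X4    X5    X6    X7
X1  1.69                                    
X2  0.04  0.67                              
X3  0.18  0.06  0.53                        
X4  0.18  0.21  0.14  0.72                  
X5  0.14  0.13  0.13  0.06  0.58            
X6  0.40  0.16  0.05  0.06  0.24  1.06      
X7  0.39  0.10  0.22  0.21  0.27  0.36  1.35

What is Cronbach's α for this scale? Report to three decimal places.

Cronbach's α = 0.619

Σσ²ᵢ = 1.69 + 0.67 + 0.53 + 0.72 + 0.58 + 1.06 + 1.35 = 6.60
Σ_{i<j} σ_ij = 3.73
σ²_total = 6.60 + 2 × 3.73 = 14.06
α = (k/(k−1))·(1 − Σσ²ᵢ/σ²_total) = (7/6)·(1 − 6.60/14.06) = 0.619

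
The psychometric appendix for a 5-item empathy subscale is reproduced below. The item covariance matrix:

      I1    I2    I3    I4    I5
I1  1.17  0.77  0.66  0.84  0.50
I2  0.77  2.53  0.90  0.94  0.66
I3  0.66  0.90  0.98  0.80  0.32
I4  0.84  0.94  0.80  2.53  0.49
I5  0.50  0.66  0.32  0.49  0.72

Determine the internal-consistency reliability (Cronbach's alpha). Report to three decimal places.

Cronbach's alpha = 0.793

Σσᵢ² = 1.17 + 2.53 + 0.98 + 2.53 + 0.72 = 7.93
Sum of off-diagonal covariances = 6.88
σ²_total = 7.93 + 2 × 6.88 = 21.69
α = (k/(k−1))·(1 − Σσᵢ²/σ²_total) = (5/4)·(1 − 7.93/21.69) = 0.793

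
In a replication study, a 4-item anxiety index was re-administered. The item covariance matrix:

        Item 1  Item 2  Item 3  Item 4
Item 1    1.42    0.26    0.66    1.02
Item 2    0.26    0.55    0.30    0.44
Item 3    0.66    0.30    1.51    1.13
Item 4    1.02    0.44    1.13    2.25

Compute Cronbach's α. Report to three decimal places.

α = 0.761

sum of item variances = 1.42 + 0.55 + 1.51 + 2.25 = 5.73
Σ_{i<j} σ_ij = 3.81
total variance = 5.73 + 2 × 3.81 = 13.35
α = (k/(k−1))·(1 − sum of item variances/total variance) = (4/3)·(1 − 5.73/13.35) = 0.761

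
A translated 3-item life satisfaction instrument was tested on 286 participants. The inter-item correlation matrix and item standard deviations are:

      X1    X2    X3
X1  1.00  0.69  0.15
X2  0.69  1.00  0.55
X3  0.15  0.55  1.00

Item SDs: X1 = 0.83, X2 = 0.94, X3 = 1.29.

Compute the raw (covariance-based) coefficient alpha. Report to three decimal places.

Σσ²ᵢ = 0.83² + 0.94² + 1.29² = 3.2366
Covariances σ_ij = r_ij · s_i · s_j:
  σ(X1,X2) = 0.69 × 0.83 × 0.94 = 0.5383
  σ(X1,X3) = 0.15 × 0.83 × 1.29 = 0.1606
  σ(X2,X3) = 0.55 × 0.94 × 1.29 = 0.6669
σ²_T = Σσ²ᵢ + 2·Σσ_ij = 3.2366 + 2 × 1.3658 = 5.9682
α = (3/2)·(1 − 3.2366/5.9682) = 0.687

coefficient alpha = 0.687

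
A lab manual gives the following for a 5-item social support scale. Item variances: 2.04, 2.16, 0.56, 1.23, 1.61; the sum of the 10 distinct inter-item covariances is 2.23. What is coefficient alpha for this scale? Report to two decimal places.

ΣVar(i) = 2.04 + 2.16 + 0.56 + 1.23 + 1.61 = 7.60
Sum of distinct covariances = 2.23
Var(T) = ΣVar(i) + 2·Σcov = 7.60 + 2 × 2.23 = 12.06
α = (5/4)·(1 − 7.60/12.06) = 0.46

coefficient alpha = 0.46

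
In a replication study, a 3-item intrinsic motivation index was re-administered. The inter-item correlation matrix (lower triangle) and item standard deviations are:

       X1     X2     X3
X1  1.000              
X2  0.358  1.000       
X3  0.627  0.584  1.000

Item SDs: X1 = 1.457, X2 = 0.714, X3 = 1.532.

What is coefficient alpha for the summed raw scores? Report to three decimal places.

Σσ²ᵢ = 1.457² + 0.714² + 1.532² = 4.9797
Covariances σ_ij = r_ij · s_i · s_j:
  σ(X1,X2) = 0.358 × 1.457 × 0.714 = 0.3724
  σ(X1,X3) = 0.627 × 1.457 × 1.532 = 1.3995
  σ(X2,X3) = 0.584 × 0.714 × 1.532 = 0.6388
σ²_T = Σσ²ᵢ + 2·Σσ_ij = 4.9797 + 2 × 2.4107 = 9.8011
α = (3/2)·(1 − 4.9797/9.8011) = 0.738

α = 0.738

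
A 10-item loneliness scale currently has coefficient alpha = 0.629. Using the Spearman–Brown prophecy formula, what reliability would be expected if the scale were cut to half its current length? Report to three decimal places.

predicted reliability = 0.459

Length factor m = 1/2
α' = m·α / (1 − (1−m)·α)
   = 1/2 × 0.629 / (1 − (1 − 1/2) × 0.629)
   = 0.3145 / 0.6855 = 0.459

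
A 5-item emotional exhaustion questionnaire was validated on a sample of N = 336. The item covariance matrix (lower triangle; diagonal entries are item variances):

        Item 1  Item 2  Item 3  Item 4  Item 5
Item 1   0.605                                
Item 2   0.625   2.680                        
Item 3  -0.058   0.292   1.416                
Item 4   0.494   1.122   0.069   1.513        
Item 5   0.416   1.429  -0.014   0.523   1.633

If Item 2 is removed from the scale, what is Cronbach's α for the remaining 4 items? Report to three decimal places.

Remaining items: Item 1, Item 3, Item 4, Item 5 (k = 4).
Σσᵢ² = 0.605 + 1.416 + 1.513 + 1.633 = 5.167
Var(T) = 5.167 + 2 × 1.430 = 8.027
α (item deleted) = (4/3)·(1 − 5.167/8.027) = 0.475

Cronbach's α = 0.475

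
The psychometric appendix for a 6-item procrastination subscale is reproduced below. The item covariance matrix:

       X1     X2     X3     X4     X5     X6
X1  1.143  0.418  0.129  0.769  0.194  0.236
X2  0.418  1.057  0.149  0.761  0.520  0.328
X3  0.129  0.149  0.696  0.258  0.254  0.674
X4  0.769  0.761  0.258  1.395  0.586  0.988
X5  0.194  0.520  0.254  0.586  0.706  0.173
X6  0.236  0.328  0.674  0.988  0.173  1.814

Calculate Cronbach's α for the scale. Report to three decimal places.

Σσ²ᵢ = 1.143 + 1.057 + 0.696 + 1.395 + 0.706 + 1.814 = 6.811
Σ_{i<j} σ_ij = 6.437
σ²_T = 6.811 + 2 × 6.437 = 19.685
α = (k/(k−1))·(1 − Σσ²ᵢ/σ²_T) = (6/5)·(1 − 6.811/19.685) = 0.785

Cronbach's α = 0.785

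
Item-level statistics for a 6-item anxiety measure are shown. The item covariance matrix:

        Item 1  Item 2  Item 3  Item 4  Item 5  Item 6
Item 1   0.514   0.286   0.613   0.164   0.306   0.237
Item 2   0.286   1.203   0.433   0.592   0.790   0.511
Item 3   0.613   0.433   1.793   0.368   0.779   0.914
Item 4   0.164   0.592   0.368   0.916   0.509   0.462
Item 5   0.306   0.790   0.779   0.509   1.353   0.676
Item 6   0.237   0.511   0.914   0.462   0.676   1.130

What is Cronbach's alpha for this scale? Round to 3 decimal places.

Σσᵢ² = 0.514 + 1.203 + 1.793 + 0.916 + 1.353 + 1.130 = 6.909
Sum of off-diagonal covariances = 7.640
Var(T) = 6.909 + 2 × 7.640 = 22.189
α = (k/(k−1))·(1 − Σσᵢ²/Var(T)) = (6/5)·(1 − 6.909/22.189) = 0.826

α = 0.826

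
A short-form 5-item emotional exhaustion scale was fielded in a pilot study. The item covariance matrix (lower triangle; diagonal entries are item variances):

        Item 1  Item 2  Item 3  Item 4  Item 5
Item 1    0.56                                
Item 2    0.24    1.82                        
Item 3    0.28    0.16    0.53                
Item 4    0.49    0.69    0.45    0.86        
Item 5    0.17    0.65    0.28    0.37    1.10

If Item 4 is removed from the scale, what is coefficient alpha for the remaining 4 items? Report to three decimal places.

Remaining items: Item 1, Item 2, Item 3, Item 5 (k = 4).
Σσ²ᵢ = 0.56 + 1.82 + 0.53 + 1.10 = 4.01
σ²_total = 4.01 + 2 × 1.78 = 7.57
α (item deleted) = (4/3)·(1 − 4.01/7.57) = 0.627

α = 0.627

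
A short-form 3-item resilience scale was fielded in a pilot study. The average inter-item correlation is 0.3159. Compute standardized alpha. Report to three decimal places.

Standardized α = k·r̄ / (1 + (k−1)·r̄) = 3 × 0.3159 / (1 + 2 × 0.3159)
  = 0.9477 / 1.6318 = 0.581

standardized alpha = 0.581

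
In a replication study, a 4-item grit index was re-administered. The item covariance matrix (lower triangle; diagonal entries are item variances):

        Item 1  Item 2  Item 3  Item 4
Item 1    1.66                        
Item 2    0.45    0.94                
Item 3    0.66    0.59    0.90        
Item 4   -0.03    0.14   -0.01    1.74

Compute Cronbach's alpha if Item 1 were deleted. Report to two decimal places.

Cronbach's alpha = 0.43

Remaining items: Item 2, Item 3, Item 4 (k = 3).
Σσᵢ² = 0.94 + 0.90 + 1.74 = 3.58
total variance = 3.58 + 2 × 0.72 = 5.02
α (item deleted) = (3/2)·(1 − 3.58/5.02) = 0.43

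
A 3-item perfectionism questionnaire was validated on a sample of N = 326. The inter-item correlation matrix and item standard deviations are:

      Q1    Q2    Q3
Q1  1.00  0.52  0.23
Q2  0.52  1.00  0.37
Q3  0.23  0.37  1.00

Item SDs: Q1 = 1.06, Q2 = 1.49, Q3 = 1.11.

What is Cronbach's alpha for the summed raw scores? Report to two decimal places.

Σσ²ᵢ = 1.06² + 1.49² + 1.11² = 4.5758
Covariances σ_ij = r_ij · s_i · s_j:
  σ(Q1,Q2) = 0.52 × 1.06 × 1.49 = 0.8213
  σ(Q1,Q3) = 0.23 × 1.06 × 1.11 = 0.2706
  σ(Q2,Q3) = 0.37 × 1.49 × 1.11 = 0.6119
σ²_T = Σσ²ᵢ + 2·Σσ_ij = 4.5758 + 2 × 1.7038 = 7.9834
α = (3/2)·(1 − 4.5758/7.9834) = 0.64

α = 0.64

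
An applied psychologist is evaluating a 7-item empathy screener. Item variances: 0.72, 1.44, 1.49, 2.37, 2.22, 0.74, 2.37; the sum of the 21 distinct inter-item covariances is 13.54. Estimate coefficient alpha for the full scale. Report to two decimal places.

coefficient alpha = 0.82

sum of item variances = 0.72 + 1.44 + 1.49 + 2.37 + 2.22 + 0.74 + 2.37 = 11.35
Sum of distinct covariances = 13.54
σ²_total = sum of item variances + 2·Σcov = 11.35 + 2 × 13.54 = 38.43
α = (7/6)·(1 − 11.35/38.43) = 0.82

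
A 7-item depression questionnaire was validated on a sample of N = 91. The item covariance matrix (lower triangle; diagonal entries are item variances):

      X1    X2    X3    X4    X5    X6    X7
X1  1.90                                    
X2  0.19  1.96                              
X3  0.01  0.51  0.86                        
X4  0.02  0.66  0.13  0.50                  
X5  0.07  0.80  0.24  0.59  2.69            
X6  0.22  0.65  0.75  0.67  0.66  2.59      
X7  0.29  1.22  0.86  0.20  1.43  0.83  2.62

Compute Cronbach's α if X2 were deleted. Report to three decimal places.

Cronbach's α = 0.666

Remaining items: X1, X3, X4, X5, X6, X7 (k = 6).
Σσᵢ² = 1.90 + 0.86 + 0.50 + 2.69 + 2.59 + 2.62 = 11.16
σ²_T = 11.16 + 2 × 6.97 = 25.10
α (item deleted) = (6/5)·(1 − 11.16/25.10) = 0.666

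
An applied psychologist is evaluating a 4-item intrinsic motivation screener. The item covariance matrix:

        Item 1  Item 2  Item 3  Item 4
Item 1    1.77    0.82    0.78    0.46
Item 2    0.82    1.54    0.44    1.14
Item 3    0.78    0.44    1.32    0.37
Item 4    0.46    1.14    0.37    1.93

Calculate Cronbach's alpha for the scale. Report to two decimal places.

Σσ²ᵢ = 1.77 + 1.54 + 1.32 + 1.93 = 6.56
Σ_{i<j} σ_ij = 4.01
Var(T) = 6.56 + 2 × 4.01 = 14.58
α = (k/(k−1))·(1 − Σσ²ᵢ/Var(T)) = (4/3)·(1 − 6.56/14.58) = 0.73

Cronbach's alpha = 0.73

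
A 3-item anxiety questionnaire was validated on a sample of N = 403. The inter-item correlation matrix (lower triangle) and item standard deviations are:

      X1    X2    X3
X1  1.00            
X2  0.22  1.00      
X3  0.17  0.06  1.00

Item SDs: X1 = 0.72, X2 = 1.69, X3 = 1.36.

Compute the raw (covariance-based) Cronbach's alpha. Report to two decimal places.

α = 0.27

Σσ²ᵢ = 0.72² + 1.69² + 1.36² = 5.2241
Covariances σ_ij = r_ij · s_i · s_j:
  σ(X1,X2) = 0.22 × 0.72 × 1.69 = 0.2677
  σ(X1,X3) = 0.17 × 0.72 × 1.36 = 0.1665
  σ(X2,X3) = 0.06 × 1.69 × 1.36 = 0.1379
σ²_T = Σσ²ᵢ + 2·Σσ_ij = 5.2241 + 2 × 0.5721 = 6.3683
α = (3/2)·(1 − 5.2241/6.3683) = 0.27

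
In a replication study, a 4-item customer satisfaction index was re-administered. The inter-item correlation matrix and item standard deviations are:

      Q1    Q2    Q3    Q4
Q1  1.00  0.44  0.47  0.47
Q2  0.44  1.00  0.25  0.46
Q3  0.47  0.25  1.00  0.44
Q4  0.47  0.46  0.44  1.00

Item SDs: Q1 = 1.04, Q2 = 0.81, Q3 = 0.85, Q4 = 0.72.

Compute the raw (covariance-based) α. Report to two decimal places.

α = 0.74

Σσ²ᵢ = 1.04² + 0.81² + 0.85² + 0.72² = 2.9786
Covariances σ_ij = r_ij · s_i · s_j:
  σ(Q1,Q2) = 0.44 × 1.04 × 0.81 = 0.3707
  σ(Q1,Q3) = 0.47 × 1.04 × 0.85 = 0.4155
  σ(Q1,Q4) = 0.47 × 1.04 × 0.72 = 0.3519
  σ(Q2,Q3) = 0.25 × 0.81 × 0.85 = 0.1721
  σ(Q2,Q4) = 0.46 × 0.81 × 0.72 = 0.2683
  σ(Q3,Q4) = 0.44 × 0.85 × 0.72 = 0.2693
σ²_T = Σσ²ᵢ + 2·Σσ_ij = 2.9786 + 2 × 1.8478 = 6.6742
α = (4/3)·(1 − 2.9786/6.6742) = 0.74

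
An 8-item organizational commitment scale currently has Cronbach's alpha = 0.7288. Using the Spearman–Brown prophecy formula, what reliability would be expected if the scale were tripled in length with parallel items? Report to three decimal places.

predicted reliability = 0.890

Length factor m = 3
α' = m·α / (1 + (m−1)·α)
   = 3 × 0.7288 / (1 + (3 − 1) × 0.7288)
   = 2.1864 / 2.4576 = 0.890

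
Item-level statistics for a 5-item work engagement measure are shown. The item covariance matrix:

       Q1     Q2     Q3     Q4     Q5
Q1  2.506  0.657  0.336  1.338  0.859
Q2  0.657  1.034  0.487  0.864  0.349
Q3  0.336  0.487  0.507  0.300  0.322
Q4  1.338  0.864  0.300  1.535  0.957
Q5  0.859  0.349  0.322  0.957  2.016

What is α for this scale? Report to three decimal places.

α = 0.788

ΣVar(i) = 2.506 + 1.034 + 0.507 + 1.535 + 2.016 = 7.598
Sum of the distinct covariances = 6.469
total variance = 7.598 + 2 × 6.469 = 20.536
α = (k/(k−1))·(1 − ΣVar(i)/total variance) = (5/4)·(1 − 7.598/20.536) = 0.788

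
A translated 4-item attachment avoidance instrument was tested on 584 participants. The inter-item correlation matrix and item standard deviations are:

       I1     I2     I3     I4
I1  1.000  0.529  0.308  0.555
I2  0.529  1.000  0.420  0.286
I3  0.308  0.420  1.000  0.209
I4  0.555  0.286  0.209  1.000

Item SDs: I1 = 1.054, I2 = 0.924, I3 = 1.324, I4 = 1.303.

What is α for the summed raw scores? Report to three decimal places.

α = 0.692

Σσ²ᵢ = 1.054² + 0.924² + 1.324² + 1.303² = 5.4155
Covariances σ_ij = r_ij · s_i · s_j:
  σ(I1,I2) = 0.529 × 1.054 × 0.924 = 0.5152
  σ(I1,I3) = 0.308 × 1.054 × 1.324 = 0.4298
  σ(I1,I4) = 0.555 × 1.054 × 1.303 = 0.7622
  σ(I2,I3) = 0.420 × 0.924 × 1.324 = 0.5138
  σ(I2,I4) = 0.286 × 0.924 × 1.303 = 0.3443
  σ(I3,I4) = 0.209 × 1.324 × 1.303 = 0.3606
σ²_T = Σσ²ᵢ + 2·Σσ_ij = 5.4155 + 2 × 2.9259 = 11.2673
α = (4/3)·(1 − 5.4155/11.2673) = 0.692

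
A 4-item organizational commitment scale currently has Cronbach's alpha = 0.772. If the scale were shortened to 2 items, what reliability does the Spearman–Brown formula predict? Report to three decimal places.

predicted reliability = 0.629

Length factor m = 2/4 = 0.5000
α' = m·α / (1 − (1−m)·α)
   = 2/4 × 0.772 / (1 − (1 − 2/4) × 0.772)
   = 0.3860 / 0.6140 = 0.629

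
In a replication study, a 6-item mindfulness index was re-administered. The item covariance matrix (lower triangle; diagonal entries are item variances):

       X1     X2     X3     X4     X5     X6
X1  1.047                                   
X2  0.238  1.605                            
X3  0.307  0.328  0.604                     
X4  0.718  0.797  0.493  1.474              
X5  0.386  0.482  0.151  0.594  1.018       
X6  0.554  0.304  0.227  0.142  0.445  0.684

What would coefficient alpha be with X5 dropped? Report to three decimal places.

Remaining items: X1, X2, X3, X4, X6 (k = 5).
Σσ²ᵢ = 1.047 + 1.605 + 0.604 + 1.474 + 0.684 = 5.414
σ²_T = 5.414 + 2 × 4.108 = 13.630
α (item deleted) = (5/4)·(1 − 5.414/13.630) = 0.753

coefficient alpha = 0.753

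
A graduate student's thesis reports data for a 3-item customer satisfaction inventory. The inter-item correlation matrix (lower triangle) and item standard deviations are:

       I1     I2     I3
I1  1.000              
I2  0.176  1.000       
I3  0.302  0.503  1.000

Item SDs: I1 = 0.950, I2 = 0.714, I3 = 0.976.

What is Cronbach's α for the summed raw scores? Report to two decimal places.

Σσ²ᵢ = 0.950² + 0.714² + 0.976² = 2.3649
Covariances σ_ij = r_ij · s_i · s_j:
  σ(I1,I2) = 0.176 × 0.950 × 0.714 = 0.1194
  σ(I1,I3) = 0.302 × 0.950 × 0.976 = 0.2800
  σ(I2,I3) = 0.503 × 0.714 × 0.976 = 0.3505
σ²_T = Σσ²ᵢ + 2·Σσ_ij = 2.3649 + 2 × 0.7499 = 3.8647
α = (3/2)·(1 − 2.3649/3.8647) = 0.58

Cronbach's α = 0.58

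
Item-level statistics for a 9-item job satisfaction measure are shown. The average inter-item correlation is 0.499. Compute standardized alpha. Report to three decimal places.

α = 0.900

Standardized α = k·r̄ / (1 + (k−1)·r̄) = 9 × 0.499 / (1 + 8 × 0.499)
  = 4.4910 / 4.9920 = 0.900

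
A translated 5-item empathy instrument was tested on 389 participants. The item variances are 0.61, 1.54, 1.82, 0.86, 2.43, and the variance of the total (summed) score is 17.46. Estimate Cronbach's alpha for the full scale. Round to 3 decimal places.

α = 0.730

Σσ²ᵢ = 0.61 + 1.54 + 1.82 + 0.86 + 2.43 = 7.26
α = (k/(k−1))·(1 − Σσ²ᵢ/σ²_T) = (5/4)·(1 − 7.26/17.46) = 0.730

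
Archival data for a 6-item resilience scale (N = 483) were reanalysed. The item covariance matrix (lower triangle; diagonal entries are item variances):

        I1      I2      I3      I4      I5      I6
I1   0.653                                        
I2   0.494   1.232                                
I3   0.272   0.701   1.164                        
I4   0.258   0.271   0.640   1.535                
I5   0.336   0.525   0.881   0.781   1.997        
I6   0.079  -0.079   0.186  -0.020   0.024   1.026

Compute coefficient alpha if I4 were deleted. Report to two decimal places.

Remaining items: I1, I2, I3, I5, I6 (k = 5).
Σσᵢ² = 0.653 + 1.232 + 1.164 + 1.997 + 1.026 = 6.072
σ²_total = 6.072 + 2 × 3.419 = 12.910
α (item deleted) = (5/4)·(1 − 6.072/12.910) = 0.66

coefficient alpha = 0.66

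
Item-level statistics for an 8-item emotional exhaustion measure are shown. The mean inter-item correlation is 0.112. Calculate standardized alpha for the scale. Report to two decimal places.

α = 0.50

Standardized α = k·r̄ / (1 + (k−1)·r̄) = 8 × 0.112 / (1 + 7 × 0.112)
  = 0.8960 / 1.7840 = 0.50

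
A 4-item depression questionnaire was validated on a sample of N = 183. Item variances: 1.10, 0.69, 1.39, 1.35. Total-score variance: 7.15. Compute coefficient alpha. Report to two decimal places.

ΣVar(i) = 1.10 + 0.69 + 1.39 + 1.35 = 4.53
α = (k/(k−1))·(1 − ΣVar(i)/total variance) = (4/3)·(1 − 4.53/7.15) = 0.49

coefficient alpha = 0.49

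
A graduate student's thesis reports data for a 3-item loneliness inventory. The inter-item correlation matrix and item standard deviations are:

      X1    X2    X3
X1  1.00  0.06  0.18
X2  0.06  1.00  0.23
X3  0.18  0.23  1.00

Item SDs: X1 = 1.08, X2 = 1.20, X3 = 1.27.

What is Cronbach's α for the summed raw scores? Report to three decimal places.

Σσ²ᵢ = 1.08² + 1.20² + 1.27² = 4.2193
Covariances σ_ij = r_ij · s_i · s_j:
  σ(X1,X2) = 0.06 × 1.08 × 1.20 = 0.0778
  σ(X1,X3) = 0.18 × 1.08 × 1.27 = 0.2469
  σ(X2,X3) = 0.23 × 1.20 × 1.27 = 0.3505
σ²_T = Σσ²ᵢ + 2·Σσ_ij = 4.2193 + 2 × 0.6752 = 5.5697
α = (3/2)·(1 − 4.2193/5.5697) = 0.364

α = 0.364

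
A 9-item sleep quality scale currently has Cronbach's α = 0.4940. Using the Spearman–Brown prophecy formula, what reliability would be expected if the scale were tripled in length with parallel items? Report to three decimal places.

Length factor m = 3
α' = m·α / (1 + (m−1)·α)
   = 3 × 0.4940 / (1 + (3 − 1) × 0.4940)
   = 1.4820 / 1.9880 = 0.745

predicted reliability = 0.745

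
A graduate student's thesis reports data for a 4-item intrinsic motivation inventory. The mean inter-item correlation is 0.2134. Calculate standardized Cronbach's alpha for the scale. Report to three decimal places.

standardized Cronbach's alpha = 0.520

Standardized α = k·r̄ / (1 + (k−1)·r̄) = 4 × 0.2134 / (1 + 3 × 0.2134)
  = 0.8536 / 1.6402 = 0.520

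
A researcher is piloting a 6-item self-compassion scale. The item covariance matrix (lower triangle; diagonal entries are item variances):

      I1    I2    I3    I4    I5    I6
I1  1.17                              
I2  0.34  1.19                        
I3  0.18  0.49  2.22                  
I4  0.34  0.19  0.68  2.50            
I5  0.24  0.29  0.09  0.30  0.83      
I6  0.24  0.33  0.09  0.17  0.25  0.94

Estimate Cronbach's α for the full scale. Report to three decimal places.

Cronbach's α = 0.586

Σσ²ᵢ = 1.17 + 1.19 + 2.22 + 2.50 + 0.83 + 0.94 = 8.85
Σ_{i<j} σ_ij = 4.22
Var(T) = 8.85 + 2 × 4.22 = 17.29
α = (k/(k−1))·(1 − Σσ²ᵢ/Var(T)) = (6/5)·(1 − 8.85/17.29) = 0.586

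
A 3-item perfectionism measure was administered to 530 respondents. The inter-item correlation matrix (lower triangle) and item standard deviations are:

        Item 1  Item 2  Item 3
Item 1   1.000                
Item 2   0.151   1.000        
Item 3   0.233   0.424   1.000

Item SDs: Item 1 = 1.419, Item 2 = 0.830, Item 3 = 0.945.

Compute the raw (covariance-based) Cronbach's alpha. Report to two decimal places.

Cronbach's alpha = 0.47

Σσ²ᵢ = 1.419² + 0.830² + 0.945² = 3.5955
Covariances σ_ij = r_ij · s_i · s_j:
  σ(Item 1,Item 2) = 0.151 × 1.419 × 0.830 = 0.1778
  σ(Item 1,Item 3) = 0.233 × 1.419 × 0.945 = 0.3124
  σ(Item 2,Item 3) = 0.424 × 0.830 × 0.945 = 0.3326
σ²_T = Σσ²ᵢ + 2·Σσ_ij = 3.5955 + 2 × 0.8228 = 5.2411
α = (3/2)·(1 − 3.5955/5.2411) = 0.47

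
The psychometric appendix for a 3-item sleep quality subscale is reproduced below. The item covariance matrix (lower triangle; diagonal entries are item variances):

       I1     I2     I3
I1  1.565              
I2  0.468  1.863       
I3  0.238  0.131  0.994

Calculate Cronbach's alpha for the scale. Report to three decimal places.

Σσ²ᵢ = 1.565 + 1.863 + 0.994 = 4.422
Sum of off-diagonal covariances = 0.837
Var(T) = 4.422 + 2 × 0.837 = 6.096
α = (k/(k−1))·(1 − Σσ²ᵢ/Var(T)) = (3/2)·(1 − 4.422/6.096) = 0.412

α = 0.412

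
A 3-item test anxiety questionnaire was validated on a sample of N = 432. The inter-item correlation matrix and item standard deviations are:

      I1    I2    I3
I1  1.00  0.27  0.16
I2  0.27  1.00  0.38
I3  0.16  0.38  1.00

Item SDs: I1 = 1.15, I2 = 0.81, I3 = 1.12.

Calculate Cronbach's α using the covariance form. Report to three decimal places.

Σσ²ᵢ = 1.15² + 0.81² + 1.12² = 3.2330
Covariances σ_ij = r_ij · s_i · s_j:
  σ(I1,I2) = 0.27 × 1.15 × 0.81 = 0.2515
  σ(I1,I3) = 0.16 × 1.15 × 1.12 = 0.2061
  σ(I2,I3) = 0.38 × 0.81 × 1.12 = 0.3447
σ²_T = Σσ²ᵢ + 2·Σσ_ij = 3.2330 + 2 × 0.8023 = 4.8376
α = (3/2)·(1 − 3.2330/4.8376) = 0.498

α = 0.498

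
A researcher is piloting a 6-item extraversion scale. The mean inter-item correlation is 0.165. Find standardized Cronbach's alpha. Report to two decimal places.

Standardized α = k·r̄ / (1 + (k−1)·r̄) = 6 × 0.165 / (1 + 5 × 0.165)
  = 0.9900 / 1.8250 = 0.54

α = 0.54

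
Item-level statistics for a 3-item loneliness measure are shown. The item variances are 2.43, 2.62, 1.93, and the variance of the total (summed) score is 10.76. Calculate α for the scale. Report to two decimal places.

α = 0.53

Σσᵢ² = 2.43 + 2.62 + 1.93 = 6.98
α = (k/(k−1))·(1 − Σσᵢ²/total variance) = (3/2)·(1 − 6.98/10.76) = 0.53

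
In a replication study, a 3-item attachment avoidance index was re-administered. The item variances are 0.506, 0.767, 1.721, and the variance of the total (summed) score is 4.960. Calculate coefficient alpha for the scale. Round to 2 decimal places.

coefficient alpha = 0.59

Σσ²ᵢ = 0.506 + 0.767 + 1.721 = 2.994
α = (k/(k−1))·(1 − Σσ²ᵢ/σ²_T) = (3/2)·(1 − 2.994/4.960) = 0.59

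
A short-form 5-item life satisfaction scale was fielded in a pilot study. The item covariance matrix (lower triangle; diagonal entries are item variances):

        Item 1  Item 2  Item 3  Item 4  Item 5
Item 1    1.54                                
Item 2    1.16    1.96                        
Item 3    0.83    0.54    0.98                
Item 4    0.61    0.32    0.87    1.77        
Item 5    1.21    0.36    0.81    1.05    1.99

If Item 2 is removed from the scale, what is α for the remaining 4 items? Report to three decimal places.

α = 0.842

Remaining items: Item 1, Item 3, Item 4, Item 5 (k = 4).
Σσᵢ² = 1.54 + 0.98 + 1.77 + 1.99 = 6.28
total variance = 6.28 + 2 × 5.38 = 17.04
α (item deleted) = (4/3)·(1 − 6.28/17.04) = 0.842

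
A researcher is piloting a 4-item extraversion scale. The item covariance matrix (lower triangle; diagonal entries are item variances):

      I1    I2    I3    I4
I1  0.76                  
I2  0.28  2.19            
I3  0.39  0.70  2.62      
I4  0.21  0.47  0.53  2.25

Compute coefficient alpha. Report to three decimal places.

Σσ²ᵢ = 0.76 + 2.19 + 2.62 + 2.25 = 7.82
Σ_{i<j} σ_ij = 2.58
σ²_T = 7.82 + 2 × 2.58 = 12.98
α = (k/(k−1))·(1 − Σσ²ᵢ/σ²_T) = (4/3)·(1 − 7.82/12.98) = 0.530

coefficient alpha = 0.530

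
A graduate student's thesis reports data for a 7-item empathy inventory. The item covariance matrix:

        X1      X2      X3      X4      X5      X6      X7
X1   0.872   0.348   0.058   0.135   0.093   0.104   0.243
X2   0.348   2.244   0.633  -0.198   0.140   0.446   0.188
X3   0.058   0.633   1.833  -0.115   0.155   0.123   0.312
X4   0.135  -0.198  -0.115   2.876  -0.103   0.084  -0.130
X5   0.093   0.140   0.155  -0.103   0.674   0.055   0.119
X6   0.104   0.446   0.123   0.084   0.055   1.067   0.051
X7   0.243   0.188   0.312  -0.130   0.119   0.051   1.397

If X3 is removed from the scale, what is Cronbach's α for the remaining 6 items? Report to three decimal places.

Remaining items: X1, X2, X4, X5, X6, X7 (k = 6).
sum of item variances = 0.872 + 2.244 + 2.876 + 0.674 + 1.067 + 1.397 = 9.130
total variance = 9.130 + 2 × 1.575 = 12.280
α (item deleted) = (6/5)·(1 − 9.130/12.280) = 0.308

α = 0.308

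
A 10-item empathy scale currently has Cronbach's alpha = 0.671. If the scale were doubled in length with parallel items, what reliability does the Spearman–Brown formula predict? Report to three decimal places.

Length factor m = 2
α' = m·α / (1 + (m−1)·α)
   = 2 × 0.671 / (1 + (2 − 1) × 0.671)
   = 1.3420 / 1.6710 = 0.803

predicted reliability = 0.803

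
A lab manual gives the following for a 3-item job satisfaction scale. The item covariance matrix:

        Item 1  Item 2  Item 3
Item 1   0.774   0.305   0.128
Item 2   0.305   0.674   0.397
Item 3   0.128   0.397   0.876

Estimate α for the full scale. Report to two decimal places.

sum of item variances = 0.774 + 0.674 + 0.876 = 2.324
Σ_{i<j} σ_ij = 0.830
Var(T) = 2.324 + 2 × 0.830 = 3.984
α = (k/(k−1))·(1 − sum of item variances/Var(T)) = (3/2)·(1 − 2.324/3.984) = 0.63

α = 0.63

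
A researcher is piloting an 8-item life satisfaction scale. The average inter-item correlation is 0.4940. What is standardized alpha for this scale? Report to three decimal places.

Standardized α = k·r̄ / (1 + (k−1)·r̄) = 8 × 0.4940 / (1 + 7 × 0.4940)
  = 3.9520 / 4.4580 = 0.886

α = 0.886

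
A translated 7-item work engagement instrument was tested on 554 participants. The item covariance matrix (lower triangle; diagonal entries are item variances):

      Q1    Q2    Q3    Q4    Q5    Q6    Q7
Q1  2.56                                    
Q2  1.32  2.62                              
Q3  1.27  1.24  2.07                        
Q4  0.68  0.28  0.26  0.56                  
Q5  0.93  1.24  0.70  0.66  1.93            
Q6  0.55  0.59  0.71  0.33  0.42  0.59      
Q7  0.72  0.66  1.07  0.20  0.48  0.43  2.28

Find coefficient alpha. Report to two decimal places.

sum of item variances = 2.56 + 2.62 + 2.07 + 0.56 + 1.93 + 0.59 + 2.28 = 12.61
Σ_{i<j} σ_ij = 14.74
σ²_total = 12.61 + 2 × 14.74 = 42.09
α = (k/(k−1))·(1 − sum of item variances/σ²_total) = (7/6)·(1 − 12.61/42.09) = 0.82

α = 0.82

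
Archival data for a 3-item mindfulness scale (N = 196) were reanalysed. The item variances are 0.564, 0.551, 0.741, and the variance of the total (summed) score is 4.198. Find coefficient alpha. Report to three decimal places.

α = 0.837

Σσᵢ² = 0.564 + 0.551 + 0.741 = 1.856
α = (k/(k−1))·(1 − Σσᵢ²/σ²_T) = (3/2)·(1 − 1.856/4.198) = 0.837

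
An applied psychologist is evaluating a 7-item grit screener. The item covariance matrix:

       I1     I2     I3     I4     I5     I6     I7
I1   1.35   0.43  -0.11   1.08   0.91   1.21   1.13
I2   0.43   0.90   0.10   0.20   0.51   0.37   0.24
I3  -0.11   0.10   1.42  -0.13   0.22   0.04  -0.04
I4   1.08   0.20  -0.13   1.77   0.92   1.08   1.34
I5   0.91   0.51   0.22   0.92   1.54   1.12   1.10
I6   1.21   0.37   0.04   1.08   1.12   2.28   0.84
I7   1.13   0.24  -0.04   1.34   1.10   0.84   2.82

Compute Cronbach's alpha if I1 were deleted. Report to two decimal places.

α = 0.72

Remaining items: I2, I3, I4, I5, I6, I7 (k = 6).
Σσ²ᵢ = 0.90 + 1.42 + 1.77 + 1.54 + 2.28 + 2.82 = 10.73
total variance = 10.73 + 2 × 7.91 = 26.55
α (item deleted) = (6/5)·(1 − 10.73/26.55) = 0.72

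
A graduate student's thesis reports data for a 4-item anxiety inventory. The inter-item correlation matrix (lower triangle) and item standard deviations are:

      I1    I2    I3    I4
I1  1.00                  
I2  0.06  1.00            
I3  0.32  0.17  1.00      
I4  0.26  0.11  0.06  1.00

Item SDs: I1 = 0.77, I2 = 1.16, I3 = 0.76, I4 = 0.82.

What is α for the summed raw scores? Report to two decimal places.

α = 0.41

Σσ²ᵢ = 0.77² + 1.16² + 0.76² + 0.82² = 3.1885
Covariances σ_ij = r_ij · s_i · s_j:
  σ(I1,I2) = 0.06 × 0.77 × 1.16 = 0.0536
  σ(I1,I3) = 0.32 × 0.77 × 0.76 = 0.1873
  σ(I1,I4) = 0.26 × 0.77 × 0.82 = 0.1642
  σ(I2,I3) = 0.17 × 1.16 × 0.76 = 0.1499
  σ(I2,I4) = 0.11 × 1.16 × 0.82 = 0.1046
  σ(I3,I4) = 0.06 × 0.76 × 0.82 = 0.0374
σ²_T = Σσ²ᵢ + 2·Σσ_ij = 3.1885 + 2 × 0.6970 = 4.5825
α = (4/3)·(1 − 3.1885/4.5825) = 0.41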